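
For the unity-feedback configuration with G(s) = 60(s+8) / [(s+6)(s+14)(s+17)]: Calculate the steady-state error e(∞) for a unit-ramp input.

System type = 0 (no poles at s=0).
K_v = lim_{s→0} s·G(s) = 0; the steady-state error to this ramp input grows without bound.

infinity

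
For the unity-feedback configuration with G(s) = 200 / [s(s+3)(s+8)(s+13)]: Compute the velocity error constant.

25/39

One free integrator in G(s): this is a type 1 system.
K_v = lim_{s→0} s·G(s) = 200 / (3·8·13) = 25/39.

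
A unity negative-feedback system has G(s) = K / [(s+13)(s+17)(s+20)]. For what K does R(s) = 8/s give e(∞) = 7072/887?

15

System type = 0 (no poles at s=0).
K_p = lim_{s→0} G(s) = K / (13·17·20) = (1/4420)·K.
e_ss = 8/(1 + K_p) = 7072/887 ⇒ 1 + (1/4420)·K = 887/884 ⇒ K = 15.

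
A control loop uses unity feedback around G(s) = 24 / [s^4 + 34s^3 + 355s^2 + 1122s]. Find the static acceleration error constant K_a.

Factoring s from the denominator leaves a polynomial with constant term 1122, so the system is type 1.
K_a = lim_{s→0} s^2·G(s) = 0 (the extra factor of s kills the finite limit).

0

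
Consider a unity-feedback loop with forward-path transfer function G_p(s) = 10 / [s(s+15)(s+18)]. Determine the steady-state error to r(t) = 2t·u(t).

G_p(s) has one factor of s in the denominator, so the system is type 1.
K_v = lim_{s→0} s·G_p(s) = 10 / (15·18) = 1/27.
e_ss = 2/K_v = 2/(1/27) = 54.

54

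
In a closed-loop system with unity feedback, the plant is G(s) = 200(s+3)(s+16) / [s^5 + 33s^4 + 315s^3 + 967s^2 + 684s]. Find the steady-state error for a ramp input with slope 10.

0.7125

Lowest-order denominator term is 684s, so the open loop has 1 pole at the origin → type 1 system.
K_v = lim_{s→0} s·G(s) = 200·3·16 / 684 = 800/57.
e_ss = 10/K_v = 10/(800/57) = 0.7125.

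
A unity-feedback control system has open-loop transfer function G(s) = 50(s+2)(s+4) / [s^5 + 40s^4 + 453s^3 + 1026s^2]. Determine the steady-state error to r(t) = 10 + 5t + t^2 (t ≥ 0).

5.13

The denominator has no term below 1026s^2 — 2 poles at s=0, type 2. By superposition:
  • 10: tracked with zero error.
  • 5t: tracked with zero error.
  • t^2: e_ss = 2/K_a with K_a=200/513 → 5.13.
Total e_ss = 5.13.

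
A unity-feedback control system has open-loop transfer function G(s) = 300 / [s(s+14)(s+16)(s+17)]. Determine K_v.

75/952

G(s) has one factor of s in the denominator, so the system is type 1.
K_v = lim_{s→0} s·G(s) = 300 / (14·16·17) = 75/952.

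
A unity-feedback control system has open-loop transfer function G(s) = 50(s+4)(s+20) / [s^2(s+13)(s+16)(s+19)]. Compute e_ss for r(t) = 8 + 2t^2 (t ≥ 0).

3.952

Two free integrators in G(s): this is a type 2 system. Treating each term separately:
  • 8: tracked with zero error.
  • 2t^2: e_ss = 4/K_a with K_a=250/247 → 3.952.
Total e_ss = 3.952.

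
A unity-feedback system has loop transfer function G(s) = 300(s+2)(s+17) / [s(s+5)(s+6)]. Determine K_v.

340

One free integrator in G(s): this is a type 1 system.
K_v = lim_{s→0} s·G(s) = 300·2·17 / (5·6) = 340.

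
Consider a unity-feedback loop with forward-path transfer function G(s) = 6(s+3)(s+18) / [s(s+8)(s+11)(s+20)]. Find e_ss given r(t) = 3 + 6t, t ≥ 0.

880/27

System type = 1 (one pole at s=0). Taking each input component in turn:
  • 3: tracked with zero error.
  • 6t: e_ss = 6/K_v with K_v=81/440 → 880/27.
Total e_ss = 880/27.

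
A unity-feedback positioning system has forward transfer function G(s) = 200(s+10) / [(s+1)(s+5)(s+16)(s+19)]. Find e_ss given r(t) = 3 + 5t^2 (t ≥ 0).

G(s) has no factors of s in the denominator, so the system is type 0. By superposition:
  • 3: e_ss = 3/(1+K_p) with K_p=25/19 → 57/44.
  • 5t^2: a type-0 system cannot track it, e_ss → ∞.
The unbounded component dominates.

infinity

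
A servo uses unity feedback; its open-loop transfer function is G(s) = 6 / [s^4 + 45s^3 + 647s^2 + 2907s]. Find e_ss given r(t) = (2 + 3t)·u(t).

1453.5

Factoring s from the denominator leaves a polynomial with constant term 2907, so the system is type 1. Treating each term separately:
  • 2: tracked with zero error.
  • 3t: e_ss = 3/K_v with K_v=2/969 → 1453.5.
Total e_ss = 1453.5.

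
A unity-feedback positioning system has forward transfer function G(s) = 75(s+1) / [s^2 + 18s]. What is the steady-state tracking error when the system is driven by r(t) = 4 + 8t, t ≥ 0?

1.92

Lowest-order denominator term is 18s, so the open loop has 1 pole at the origin → type 1 system. By superposition:
  • 4: tracked with zero error.
  • 8t: e_ss = 8/K_v with K_v=25/6 → 1.92.
Total e_ss = 1.92.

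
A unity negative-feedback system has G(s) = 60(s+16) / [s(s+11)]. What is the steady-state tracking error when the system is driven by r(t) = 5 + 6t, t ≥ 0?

System type = 1 (one pole at s=0). By superposition:
  • 5: tracked with zero error.
  • 6t: e_ss = 6/K_v with K_v=960/11 → 11/160.
Total e_ss = 11/160.

11/160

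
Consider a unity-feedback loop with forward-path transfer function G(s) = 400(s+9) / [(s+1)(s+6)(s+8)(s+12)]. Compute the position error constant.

6.25

System type = 0 (no poles at s=0).
K_p = lim_{s→0} G(s) = 400·9 / (1·6·8·12) = 6.25.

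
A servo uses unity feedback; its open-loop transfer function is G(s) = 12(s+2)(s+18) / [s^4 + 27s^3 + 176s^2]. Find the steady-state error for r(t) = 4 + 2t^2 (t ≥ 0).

Lowest-order denominator term is 176s^2, so the open loop has 2 poles at the origin → type 2 system. By superposition:
  • 4: tracked with zero error.
  • 2t^2: e_ss = 4/K_a with K_a=27/11 → 44/27.
Total e_ss = 44/27.

44/27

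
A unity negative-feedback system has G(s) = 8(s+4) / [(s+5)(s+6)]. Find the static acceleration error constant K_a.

0

G(s) has no factors of s in the denominator, so the system is type 0.
K_a = lim_{s→0} s^2·G(s) = 0 (the extra factor of s kills the finite limit).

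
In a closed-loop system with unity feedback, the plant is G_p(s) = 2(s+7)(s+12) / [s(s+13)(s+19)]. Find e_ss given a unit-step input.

G_p(s) has one factor of s in the denominator, so the system is type 1.
K_p = ∞ for a type-1 system; e_ss to a step is zero.

0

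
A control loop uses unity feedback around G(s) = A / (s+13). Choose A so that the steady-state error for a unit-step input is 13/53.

G(s) has no factors of s in the denominator, so the system is type 0.
K_p = lim_{s→0} G(s) = A / (13) = (1/13)·A.
e_ss = 1/(1 + K_p) = 13/53 ⇒ 1 + (1/13)·A = 53/13 ⇒ A = 40.

40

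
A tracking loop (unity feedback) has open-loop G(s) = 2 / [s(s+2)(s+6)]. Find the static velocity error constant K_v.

One free integrator in G(s): this is a type 1 system.
K_v = lim_{s→0} s·G(s) = 2 / (2·6) = 1/6.

1/6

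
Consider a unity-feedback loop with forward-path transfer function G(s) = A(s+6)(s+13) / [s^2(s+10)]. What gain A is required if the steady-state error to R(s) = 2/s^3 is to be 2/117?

The open loop has two poles at the origin → type 2 system.
K_a = lim_{s→0} s^2·G(s) = A·6·13 / (10) = 7.8·A.
e_ss = 2/K_a = 2/117 ⇒ K_a = 117 ⇒ A = 117/7.8 = 15.

15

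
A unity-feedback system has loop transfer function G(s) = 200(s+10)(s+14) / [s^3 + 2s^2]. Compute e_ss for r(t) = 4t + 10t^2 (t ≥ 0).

1/700

Factoring s^2 from the denominator leaves a polynomial with constant term 2, so the system is type 2. Taking each input component in turn:
  • 4t: tracked with zero error.
  • 10t^2: e_ss = 20/K_a with K_a=14000 → 1/700.
Total e_ss = 1/700.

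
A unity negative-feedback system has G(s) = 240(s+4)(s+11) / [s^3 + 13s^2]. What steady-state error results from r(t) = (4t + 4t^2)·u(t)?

13/1320

The denominator has no term below 13s^2 — 2 poles at s=0, type 2. Taking each input component in turn:
  • 4t: tracked with zero error.
  • 4t^2: e_ss = 8/K_a with K_a=10560/13 → 13/1320.
Total e_ss = 13/1320.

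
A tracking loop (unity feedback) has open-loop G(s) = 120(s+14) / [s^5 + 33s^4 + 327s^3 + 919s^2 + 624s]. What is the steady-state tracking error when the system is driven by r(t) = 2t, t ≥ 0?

26/35

Lowest-order denominator term is 624s, so the open loop has 1 pole at the origin → type 1 system.
K_v = lim_{s→0} s·G(s) = 120·14 / 624 = 35/13.
e_ss = 2/K_v = 2/(35/13) = 26/35.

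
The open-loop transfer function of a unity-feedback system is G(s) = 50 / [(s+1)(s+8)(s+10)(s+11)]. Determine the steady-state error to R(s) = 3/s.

88/31

The open loop has no poles at the origin → type 0 system.
K_p = lim_{s→0} G(s) = 50 / (1·8·10·11) = 5/88.
e_ss = 3/(1 + K_p) = 3/(93/88) = 88/31.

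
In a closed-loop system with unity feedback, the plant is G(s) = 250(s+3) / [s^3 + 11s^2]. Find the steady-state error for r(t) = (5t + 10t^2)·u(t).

Factoring s^2 from the denominator leaves a polynomial with constant term 11, so the system is type 2. Treating each term separately:
  • 5t: tracked with zero error.
  • 10t^2: e_ss = 20/K_a with K_a=750/11 → 22/75.
Total e_ss = 22/75.

22/75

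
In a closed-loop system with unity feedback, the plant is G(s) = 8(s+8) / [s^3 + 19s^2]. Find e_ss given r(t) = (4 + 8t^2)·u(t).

Factoring s^2 from the denominator leaves a polynomial with constant term 19, so the system is type 2. Taking each input component in turn:
  • 4: tracked with zero error.
  • 8t^2: e_ss = 16/K_a with K_a=64/19 → 4.75.
Total e_ss = 4.75.

4.75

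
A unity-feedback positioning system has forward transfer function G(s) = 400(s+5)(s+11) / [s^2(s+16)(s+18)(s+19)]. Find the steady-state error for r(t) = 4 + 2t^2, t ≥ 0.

System type = 2 (two poles at s=0). By superposition:
  • 4: tracked with zero error.
  • 2t^2: e_ss = 4/K_a with K_a=1375/342 → 1368/1375.
Total e_ss = 1368/1375.

1368/1375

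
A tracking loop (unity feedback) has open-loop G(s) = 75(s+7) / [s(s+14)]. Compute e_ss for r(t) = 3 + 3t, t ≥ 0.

0.08

System type = 1 (one pole at s=0). Treating each term separately:
  • 3: tracked with zero error.
  • 3t: e_ss = 3/K_v with K_v=37.5 → 0.08.
Total e_ss = 0.08.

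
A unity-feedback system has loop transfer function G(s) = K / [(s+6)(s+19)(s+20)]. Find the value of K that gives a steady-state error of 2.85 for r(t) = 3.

No free integrators in G(s): this is a type 0 system.
K_p = lim_{s→0} G(s) = K / (6·19·20) = (1/2280)·K.
e_ss = 3/(1 + K_p) = 2.85 ⇒ 1 + (1/2280)·K = 20/19 ⇒ K = 120.

120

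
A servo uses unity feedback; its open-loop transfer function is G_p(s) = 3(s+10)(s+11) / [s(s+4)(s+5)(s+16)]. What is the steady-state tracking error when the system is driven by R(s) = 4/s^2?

128/33

System type = 1 (one pole at s=0).
K_v = lim_{s→0} s·G_p(s) = 3·10·11 / (4·5·16) = 33/32.
e_ss = 4/K_v = 4/(33/32) = 128/33.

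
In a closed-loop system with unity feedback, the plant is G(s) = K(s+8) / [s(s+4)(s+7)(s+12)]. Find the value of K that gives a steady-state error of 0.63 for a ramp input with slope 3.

200

System type = 1 (one pole at s=0).
K_v = lim_{s→0} s·G(s) = K·8 / (4·7·12) = (1/42)·K.
e_ss = 3/K_v = 0.63 ⇒ K_v = 100/21 ⇒ K = (100/21)/(1/42) = 200.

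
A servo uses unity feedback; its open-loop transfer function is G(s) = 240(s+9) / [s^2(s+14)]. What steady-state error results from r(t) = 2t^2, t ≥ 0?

7/270

The open loop has two poles at the origin → type 2 system.
K_a = lim_{s→0} s^2·G(s) = 240·9 / (14) = 1080/7.
r(t) = 2t^2 gives R(s) = 4/s^3.
e_ss = 4/K_a = 4/(1080/7) = 7/270.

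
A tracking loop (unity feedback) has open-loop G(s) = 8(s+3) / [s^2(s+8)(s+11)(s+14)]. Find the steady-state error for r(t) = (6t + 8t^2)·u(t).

2464/3

The open loop has two poles at the origin → type 2 system. Taking each input component in turn:
  • 6t: tracked with zero error.
  • 8t^2: e_ss = 16/K_a with K_a=3/154 → 2464/3.
Total e_ss = 2464/3.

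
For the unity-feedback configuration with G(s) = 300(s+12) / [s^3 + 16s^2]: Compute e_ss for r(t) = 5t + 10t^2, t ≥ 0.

Lowest-order denominator term is 16s^2, so the open loop has 2 poles at the origin → type 2 system. Taking each input component in turn:
  • 5t: tracked with zero error.
  • 10t^2: e_ss = 20/K_a with K_a=225 → 4/45.
Total e_ss = 4/45.

4/45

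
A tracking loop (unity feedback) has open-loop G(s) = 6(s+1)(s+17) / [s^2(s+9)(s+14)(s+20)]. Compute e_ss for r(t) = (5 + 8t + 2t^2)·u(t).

1680/17

G(s) has two factors of s in the denominator, so the system is type 2. By superposition:
  • 5: tracked with zero error.
  • 8t: tracked with zero error.
  • 2t^2: e_ss = 4/K_a with K_a=17/420 → 1680/17.
Total e_ss = 1680/17.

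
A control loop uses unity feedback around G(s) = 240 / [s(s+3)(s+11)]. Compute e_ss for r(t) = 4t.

The open loop has one pole at the origin → type 1 system.
K_v = lim_{s→0} s·G(s) = 240 / (3·11) = 80/11.
e_ss = 4/K_v = 4/(80/11) = 0.55.

0.55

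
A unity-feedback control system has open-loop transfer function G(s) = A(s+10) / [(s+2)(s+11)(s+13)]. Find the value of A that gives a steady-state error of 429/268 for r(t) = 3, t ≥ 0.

The open loop has no poles at the origin → type 0 system.
K_p = lim_{s→0} G(s) = A·10 / (2·11·13) = (5/143)·A.
e_ss = 3/(1 + K_p) = 429/268 ⇒ 1 + (5/143)·A = 268/143 ⇒ A = 25.

25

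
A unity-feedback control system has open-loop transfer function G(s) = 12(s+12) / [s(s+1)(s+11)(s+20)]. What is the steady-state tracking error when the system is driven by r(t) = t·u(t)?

55/36

System type = 1 (one pole at s=0).
K_v = lim_{s→0} s·G(s) = 12·12 / (1·11·20) = 36/55.
e_ss = 1/K_v = 1/(36/55) = 55/36.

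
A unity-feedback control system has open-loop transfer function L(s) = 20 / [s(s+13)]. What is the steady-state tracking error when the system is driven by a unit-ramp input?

One free integrator in L(s): this is a type 1 system.
K_v = lim_{s→0} s·L(s) = 20 / (13) = 20/13.
e_ss = 1/K_v = 1/(20/13) = 0.65.

0.65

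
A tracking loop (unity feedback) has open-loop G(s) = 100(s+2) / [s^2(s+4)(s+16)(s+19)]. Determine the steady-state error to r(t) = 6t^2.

72.96

Two free integrators in G(s): this is a type 2 system.
K_a = lim_{s→0} s^2·G(s) = 100·2 / (4·16·19) = 25/152.
r(t) = 6t^2 gives R(s) = 12/s^3.
e_ss = 12/K_a = 12/(25/152) = 72.96.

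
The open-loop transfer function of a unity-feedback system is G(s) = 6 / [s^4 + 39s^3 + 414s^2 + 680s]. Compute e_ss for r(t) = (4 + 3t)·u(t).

340

Factoring s from the denominator leaves a polynomial with constant term 680, so the system is type 1. Taking each input component in turn:
  • 4: tracked with zero error.
  • 3t: e_ss = 3/K_v with K_v=3/340 → 340.
Total e_ss = 340.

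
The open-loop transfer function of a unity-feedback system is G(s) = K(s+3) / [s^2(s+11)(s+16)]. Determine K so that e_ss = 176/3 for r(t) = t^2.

2

Two free integrators in G(s): this is a type 2 system.
K_a = lim_{s→0} s^2·G(s) = K·3 / (11·16) = (3/176)·K.
e_ss = 2/K_a = 176/3 ⇒ K_a = 3/88 ⇒ K = (3/88)/(3/176) = 2.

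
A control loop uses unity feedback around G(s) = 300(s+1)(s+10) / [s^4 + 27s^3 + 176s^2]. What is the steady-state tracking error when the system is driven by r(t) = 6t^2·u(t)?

0.704

The denominator has no term below 176s^2 — 2 poles at s=0, type 2.
K_a = lim_{s→0} s^2·G(s) = 300·1·10 / 176 = 375/22.
r(t) = 6t^2 gives R(s) = 12/s^3.
e_ss = 12/K_a = 12/(375/22) = 0.704.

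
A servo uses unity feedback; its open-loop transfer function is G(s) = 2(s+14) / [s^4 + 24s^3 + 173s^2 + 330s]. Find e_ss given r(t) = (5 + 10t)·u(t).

825/7

The denominator has no term below 330s — 1 pole at s=0, type 1. By superposition:
  • 5: tracked with zero error.
  • 10t: e_ss = 10/K_v with K_v=14/165 → 825/7.
Total e_ss = 825/7.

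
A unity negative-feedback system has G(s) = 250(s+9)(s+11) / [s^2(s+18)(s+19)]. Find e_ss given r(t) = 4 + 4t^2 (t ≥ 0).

152/1375

G(s) has two factors of s in the denominator, so the system is type 2. By superposition:
  • 4: tracked with zero error.
  • 4t^2: e_ss = 8/K_a with K_a=1375/19 → 152/1375.
Total e_ss = 152/1375.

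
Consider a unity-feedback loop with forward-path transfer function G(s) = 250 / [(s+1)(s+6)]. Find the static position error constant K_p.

No free integrators in G(s): this is a type 0 system.
K_p = lim_{s→0} G(s) = 250 / (1·6) = 125/3.

125/3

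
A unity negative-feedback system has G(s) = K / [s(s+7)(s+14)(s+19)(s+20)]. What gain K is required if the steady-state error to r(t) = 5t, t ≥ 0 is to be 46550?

G(s) has one factor of s in the denominator, so the system is type 1.
K_v = lim_{s→0} s·G(s) = K / (7·14·19·20) = (1/37240)·K.
e_ss = 5/K_v = 46550 ⇒ K_v = 1/9310 ⇒ K = (1/9310)/(1/37240) = 4.

4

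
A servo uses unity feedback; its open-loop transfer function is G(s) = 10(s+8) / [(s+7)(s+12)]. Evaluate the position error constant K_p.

No free integrators in G(s): this is a type 0 system.
K_p = lim_{s→0} G(s) = 10·8 / (7·12) = 20/21.

20/21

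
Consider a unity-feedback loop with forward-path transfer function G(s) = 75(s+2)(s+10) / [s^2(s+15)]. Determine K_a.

100

G(s) has two factors of s in the denominator, so the system is type 2.
K_a = lim_{s→0} s^2·G(s) = 75·2·10 / (15) = 100.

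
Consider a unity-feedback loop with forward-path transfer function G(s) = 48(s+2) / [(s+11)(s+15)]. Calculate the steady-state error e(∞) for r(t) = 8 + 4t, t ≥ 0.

System type = 0 (no poles at s=0). By superposition:
  • 8: e_ss = 8/(1+K_p) with K_p=32/55 → 440/87.
  • 4t: a type-0 system cannot track it, e_ss → ∞.
The unbounded component dominates.

infinity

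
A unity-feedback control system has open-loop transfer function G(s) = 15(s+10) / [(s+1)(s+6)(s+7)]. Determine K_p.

System type = 0 (no poles at s=0).
K_p = lim_{s→0} G(s) = 15·10 / (1·6·7) = 25/7.

25/7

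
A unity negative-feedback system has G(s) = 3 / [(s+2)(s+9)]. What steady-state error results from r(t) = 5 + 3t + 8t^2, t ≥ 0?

infinity

The open loop has no poles at the origin → type 0 system. Taking each input component in turn:
  • 5: e_ss = 5/(1+K_p) with K_p=1/6 → 30/7.
  • 3t: a type-0 system cannot track it, e_ss → ∞.
  • 8t^2: a type-0 system cannot track it, e_ss → ∞.
The unbounded component dominates.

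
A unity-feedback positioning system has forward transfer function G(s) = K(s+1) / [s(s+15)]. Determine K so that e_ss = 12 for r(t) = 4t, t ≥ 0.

5

One free integrator in G(s): this is a type 1 system.
K_v = lim_{s→0} s·G(s) = K·1 / (15) = (1/15)·K.
e_ss = 4/K_v = 12 ⇒ K_v = 1/3 ⇒ K = (1/3)/(1/15) = 5.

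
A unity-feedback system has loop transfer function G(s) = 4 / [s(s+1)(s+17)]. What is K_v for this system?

4/17

The open loop has one pole at the origin → type 1 system.
K_v = lim_{s→0} s·G(s) = 4 / (1·17) = 4/17.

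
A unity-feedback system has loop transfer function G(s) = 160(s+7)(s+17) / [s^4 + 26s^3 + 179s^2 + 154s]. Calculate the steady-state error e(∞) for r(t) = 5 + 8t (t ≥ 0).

Lowest-order denominator term is 154s, so the open loop has 1 pole at the origin → type 1 system. Taking each input component in turn:
  • 5: tracked with zero error.
  • 8t: e_ss = 8/K_v with K_v=1360/11 → 11/170.
Total e_ss = 11/170.

11/170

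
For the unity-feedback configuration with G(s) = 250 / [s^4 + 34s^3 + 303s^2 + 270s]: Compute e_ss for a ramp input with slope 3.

Lowest-order denominator term is 270s, so the open loop has 1 pole at the origin → type 1 system.
K_v = lim_{s→0} s·G(s) = 250 / 270 = 25/27.
e_ss = 3/K_v = 3/(25/27) = 3.24.

3.24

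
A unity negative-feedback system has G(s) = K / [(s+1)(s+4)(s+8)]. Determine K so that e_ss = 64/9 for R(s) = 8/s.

The open loop has no poles at the origin → type 0 system.
K_p = lim_{s→0} G(s) = K / (1·4·8) = (1/32)·K.
e_ss = 8/(1 + K_p) = 64/9 ⇒ 1 + (1/32)·K = 1.125 ⇒ K = 4.

4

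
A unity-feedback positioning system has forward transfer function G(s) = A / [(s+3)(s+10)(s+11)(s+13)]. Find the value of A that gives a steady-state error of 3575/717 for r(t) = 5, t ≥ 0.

G(s) has no factors of s in the denominator, so the system is type 0.
K_p = lim_{s→0} G(s) = A / (3·10·11·13) = (1/4290)·A.
e_ss = 5/(1 + K_p) = 3575/717 ⇒ 1 + (1/4290)·A = 717/715 ⇒ A = 12.

12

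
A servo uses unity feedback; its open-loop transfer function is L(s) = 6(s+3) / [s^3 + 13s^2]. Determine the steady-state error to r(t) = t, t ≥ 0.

0

The denominator has no term below 13s^2 — 2 poles at s=0, type 2.
A type-2 system has K_v = ∞, so it tracks a ramp input with zero steady-state error.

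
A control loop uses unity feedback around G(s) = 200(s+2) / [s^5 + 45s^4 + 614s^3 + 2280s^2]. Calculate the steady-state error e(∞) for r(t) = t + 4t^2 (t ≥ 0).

The denominator has no term below 2280s^2 — 2 poles at s=0, type 2. Taking each input component in turn:
  • t: tracked with zero error.
  • 4t^2: e_ss = 8/K_a with K_a=10/57 → 45.6.
Total e_ss = 45.6.

45.6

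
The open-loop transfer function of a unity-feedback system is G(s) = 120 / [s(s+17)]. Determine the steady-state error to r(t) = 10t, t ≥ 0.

G(s) has one factor of s in the denominator, so the system is type 1.
K_v = lim_{s→0} s·G(s) = 120 / (17) = 120/17.
e_ss = 10/K_v = 10/(120/17) = 17/12.

17/12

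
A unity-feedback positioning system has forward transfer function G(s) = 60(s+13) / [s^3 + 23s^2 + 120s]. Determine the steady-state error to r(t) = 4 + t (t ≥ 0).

2/13

Factoring s from the denominator leaves a polynomial with constant term 120, so the system is type 1. Treating each term separately:
  • 4: tracked with zero error.
  • t: e_ss = 1/K_v with K_v=6.5 → 2/13.
Total e_ss = 2/13.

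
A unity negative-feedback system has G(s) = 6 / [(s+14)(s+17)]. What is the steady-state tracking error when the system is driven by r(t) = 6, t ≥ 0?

The open loop has no poles at the origin → type 0 system.
K_p = lim_{s→0} G(s) = 6 / (14·17) = 3/119.
e_ss = 6/(1 + K_p) = 6/(122/119) = 357/61.

357/61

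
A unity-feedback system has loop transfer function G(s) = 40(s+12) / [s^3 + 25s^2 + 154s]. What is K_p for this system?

K_p = lim_{s→0} G(s); with 1 pole at the origin the limit diverges, so K_p = ∞.

infinity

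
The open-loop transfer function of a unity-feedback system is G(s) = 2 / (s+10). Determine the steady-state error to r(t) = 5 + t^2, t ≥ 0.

infinity

System type = 0 (no poles at s=0). Treating each term separately:
  • 5: e_ss = 5/(1+K_p) with K_p=0.2 → 25/6.
  • t^2: a type-0 system cannot track it, e_ss → ∞.
The unbounded component dominates.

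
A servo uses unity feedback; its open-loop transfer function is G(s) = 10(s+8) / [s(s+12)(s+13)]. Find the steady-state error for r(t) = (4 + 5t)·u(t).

9.75

The open loop has one pole at the origin → type 1 system. By superposition:
  • 4: tracked with zero error.
  • 5t: e_ss = 5/K_v with K_v=20/39 → 9.75.
Total e_ss = 9.75.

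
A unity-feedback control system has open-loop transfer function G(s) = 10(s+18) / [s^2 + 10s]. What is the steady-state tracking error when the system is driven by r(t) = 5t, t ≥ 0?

5/18

Lowest-order denominator term is 10s, so the open loop has 1 pole at the origin → type 1 system.
K_v = lim_{s→0} s·G(s) = 10·18 / 10 = 18.
e_ss = 5/K_v = 5/18.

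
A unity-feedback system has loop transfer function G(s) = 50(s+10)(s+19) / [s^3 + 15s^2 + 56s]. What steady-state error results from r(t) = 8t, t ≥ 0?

Lowest-order denominator term is 56s, so the open loop has 1 pole at the origin → type 1 system.
K_v = lim_{s→0} s·G(s) = 50·10·19 / 56 = 2375/14.
e_ss = 8/K_v = 8/(2375/14) = 112/2375.

112/2375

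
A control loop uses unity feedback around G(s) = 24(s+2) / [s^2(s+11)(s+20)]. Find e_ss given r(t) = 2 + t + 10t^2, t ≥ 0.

275/3

System type = 2 (two poles at s=0). Treating each term separately:
  • 2: tracked with zero error.
  • t: tracked with zero error.
  • 10t^2: e_ss = 20/K_a with K_a=12/55 → 275/3.
Total e_ss = 275/3.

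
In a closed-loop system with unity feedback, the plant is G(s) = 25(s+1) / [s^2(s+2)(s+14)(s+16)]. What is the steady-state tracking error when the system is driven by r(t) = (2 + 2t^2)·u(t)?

71.68

G(s) has two factors of s in the denominator, so the system is type 2. By superposition:
  • 2: tracked with zero error.
  • 2t^2: e_ss = 4/K_a with K_a=25/448 → 71.68.
Total e_ss = 71.68.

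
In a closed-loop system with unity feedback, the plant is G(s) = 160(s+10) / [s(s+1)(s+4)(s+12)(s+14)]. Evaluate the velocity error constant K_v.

The open loop has one pole at the origin → type 1 system.
K_v = lim_{s→0} s·G(s) = 160·10 / (1·4·12·14) = 50/21.

50/21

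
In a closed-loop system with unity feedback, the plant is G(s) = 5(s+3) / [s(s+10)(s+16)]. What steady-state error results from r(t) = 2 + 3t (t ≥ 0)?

32

System type = 1 (one pole at s=0). Treating each term separately:
  • 2: tracked with zero error.
  • 3t: e_ss = 3/K_v with K_v=3/32 → 32.
Total e_ss = 32.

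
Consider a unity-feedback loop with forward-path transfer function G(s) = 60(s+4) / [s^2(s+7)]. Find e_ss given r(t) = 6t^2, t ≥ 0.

G(s) has two factors of s in the denominator, so the system is type 2.
K_a = lim_{s→0} s^2·G(s) = 60·4 / (7) = 240/7.
r(t) = 6t^2 gives R(s) = 12/s^3.
e_ss = 12/K_a = 12/(240/7) = 0.35.

0.35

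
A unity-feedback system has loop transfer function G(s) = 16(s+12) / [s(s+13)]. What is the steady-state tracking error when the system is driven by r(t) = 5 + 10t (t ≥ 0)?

G(s) has one factor of s in the denominator, so the system is type 1. By superposition:
  • 5: tracked with zero error.
  • 10t: e_ss = 10/K_v with K_v=192/13 → 65/96.
Total e_ss = 65/96.

65/96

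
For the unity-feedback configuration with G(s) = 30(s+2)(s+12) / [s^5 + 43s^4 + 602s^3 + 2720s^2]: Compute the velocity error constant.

infinity

K_v = lim_{s→0} s·G(s); with 2 poles at the origin the limit diverges, so K_v = ∞.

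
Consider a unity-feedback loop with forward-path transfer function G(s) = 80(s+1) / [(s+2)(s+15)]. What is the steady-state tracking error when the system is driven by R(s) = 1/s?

3/11

System type = 0 (no poles at s=0).
K_p = lim_{s→0} G(s) = 80·1 / (2·15) = 8/3.
e_ss = 1/(1 + K_p) = 1/(11/3) = 3/11.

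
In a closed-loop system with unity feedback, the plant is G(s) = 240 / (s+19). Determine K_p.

No free integrators in G(s): this is a type 0 system.
K_p = lim_{s→0} G(s) = 240 / (19) = 240/19.

240/19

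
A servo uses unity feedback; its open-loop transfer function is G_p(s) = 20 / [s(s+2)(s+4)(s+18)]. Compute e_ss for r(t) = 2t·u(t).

One free integrator in G_p(s): this is a type 1 system.
K_v = lim_{s→0} s·G_p(s) = 20 / (2·4·18) = 5/36.
e_ss = 2/K_v = 2/(5/36) = 14.4.

14.4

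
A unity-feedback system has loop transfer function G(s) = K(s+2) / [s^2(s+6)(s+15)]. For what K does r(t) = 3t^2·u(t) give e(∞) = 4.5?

60

G(s) has two factors of s in the denominator, so the system is type 2.
K_a = lim_{s→0} s^2·G(s) = K·2 / (6·15) = (1/45)·K.
e_ss = 6/K_a = 4.5 ⇒ K_a = 4/3 ⇒ K = (4/3)/(1/45) = 60.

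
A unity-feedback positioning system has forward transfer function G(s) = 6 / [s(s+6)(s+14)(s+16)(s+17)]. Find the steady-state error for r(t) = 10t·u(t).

38080

System type = 1 (one pole at s=0).
K_v = lim_{s→0} s·G(s) = 6 / (6·14·16·17) = 1/3808.
e_ss = 10/K_v = 10/(1/3808) = 38080.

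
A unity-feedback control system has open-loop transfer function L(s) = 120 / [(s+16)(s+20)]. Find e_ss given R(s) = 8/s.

No free integrators in L(s): this is a type 0 system.
K_p = lim_{s→0} L(s) = 120 / (16·20) = 0.375.
e_ss = 8/(1 + K_p) = 8/1.375 = 64/11.

64/11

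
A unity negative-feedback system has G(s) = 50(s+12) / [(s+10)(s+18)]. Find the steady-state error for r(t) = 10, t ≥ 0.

G(s) has no factors of s in the denominator, so the system is type 0.
K_p = lim_{s→0} G(s) = 50·12 / (10·18) = 10/3.
e_ss = 10/(1 + K_p) = 10/(13/3) = 30/13.

30/13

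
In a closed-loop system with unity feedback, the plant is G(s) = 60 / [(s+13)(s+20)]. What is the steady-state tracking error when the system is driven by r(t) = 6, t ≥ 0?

4.875

G(s) has no factors of s in the denominator, so the system is type 0.
K_p = lim_{s→0} G(s) = 60 / (13·20) = 3/13.
e_ss = 6/(1 + K_p) = 6/(16/13) = 4.875.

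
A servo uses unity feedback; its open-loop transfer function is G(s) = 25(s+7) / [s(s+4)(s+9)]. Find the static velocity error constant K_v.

One free integrator in G(s): this is a type 1 system.
K_v = lim_{s→0} s·G(s) = 25·7 / (4·9) = 175/36.

175/36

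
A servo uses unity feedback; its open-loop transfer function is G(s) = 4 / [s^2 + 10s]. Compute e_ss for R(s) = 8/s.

The denominator has no term below 10s — 1 pole at s=0, type 1.
A type-1 system has K_p = ∞, so it tracks a step input with zero steady-state error.

0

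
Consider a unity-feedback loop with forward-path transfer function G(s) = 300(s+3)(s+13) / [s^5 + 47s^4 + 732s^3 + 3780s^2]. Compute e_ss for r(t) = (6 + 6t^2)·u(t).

252/65

Factoring s^2 from the denominator leaves a polynomial with constant term 3780, so the system is type 2. By superposition:
  • 6: tracked with zero error.
  • 6t^2: e_ss = 12/K_a with K_a=65/21 → 252/65.
Total e_ss = 252/65.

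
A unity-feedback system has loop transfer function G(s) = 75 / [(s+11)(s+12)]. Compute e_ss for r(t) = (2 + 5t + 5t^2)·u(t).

G(s) has no factors of s in the denominator, so the system is type 0. By superposition:
  • 2: e_ss = 2/(1+K_p) with K_p=25/44 → 88/69.
  • 5t: a type-0 system cannot track it, e_ss → ∞.
  • 5t^2: a type-0 system cannot track it, e_ss → ∞.
The unbounded component dominates.

infinity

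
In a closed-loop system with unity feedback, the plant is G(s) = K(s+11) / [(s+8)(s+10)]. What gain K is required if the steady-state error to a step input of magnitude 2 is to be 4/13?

40

No free integrators in G(s): this is a type 0 system.
K_p = lim_{s→0} G(s) = K·11 / (8·10) = 0.1375·K.
e_ss = 2/(1 + K_p) = 4/13 ⇒ 1 + 0.1375·K = 6.5 ⇒ K = 40.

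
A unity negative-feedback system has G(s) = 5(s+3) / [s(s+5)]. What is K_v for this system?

3

G(s) has one factor of s in the denominator, so the system is type 1.
K_v = lim_{s→0} s·G(s) = 5·3 / (5) = 3.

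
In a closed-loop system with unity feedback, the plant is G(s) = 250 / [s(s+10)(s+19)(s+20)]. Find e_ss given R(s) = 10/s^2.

System type = 1 (one pole at s=0).
K_v = lim_{s→0} s·G(s) = 250 / (10·19·20) = 5/76.
e_ss = 10/K_v = 10/(5/76) = 152.

152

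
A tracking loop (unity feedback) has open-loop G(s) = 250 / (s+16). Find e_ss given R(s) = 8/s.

G(s) has no factors of s in the denominator, so the system is type 0.
K_p = lim_{s→0} G(s) = 250 / (16) = 15.625.
e_ss = 8/(1 + K_p) = 8/16.625 = 64/133.

64/133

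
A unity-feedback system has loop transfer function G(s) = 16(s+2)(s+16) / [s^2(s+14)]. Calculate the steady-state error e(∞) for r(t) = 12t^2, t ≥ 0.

The open loop has two poles at the origin → type 2 system.
K_a = lim_{s→0} s^2·G(s) = 16·2·16 / (14) = 256/7.
r(t) = 12t^2 gives R(s) = 24/s^3.
e_ss = 24/K_a = 24/(256/7) = 21/32.

21/32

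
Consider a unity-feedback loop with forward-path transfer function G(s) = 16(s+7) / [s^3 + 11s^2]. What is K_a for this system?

112/11

Lowest-order denominator term is 11s^2, so the open loop has 2 poles at the origin → type 2 system.
K_a = lim_{s→0} s^2·G(s) = 16·7 / 11 = 112/11.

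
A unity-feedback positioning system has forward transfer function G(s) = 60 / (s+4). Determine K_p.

15

System type = 0 (no poles at s=0).
K_p = lim_{s→0} G(s) = 60 / (4) = 15.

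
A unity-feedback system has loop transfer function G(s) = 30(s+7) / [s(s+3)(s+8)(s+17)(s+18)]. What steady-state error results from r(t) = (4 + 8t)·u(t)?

System type = 1 (one pole at s=0). By superposition:
  • 4: tracked with zero error.
  • 8t: e_ss = 8/K_v with K_v=35/1224 → 9792/35.
Total e_ss = 9792/35.

9792/35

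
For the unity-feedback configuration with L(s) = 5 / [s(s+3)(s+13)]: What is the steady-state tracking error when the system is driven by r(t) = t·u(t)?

7.8

System type = 1 (one pole at s=0).
K_v = lim_{s→0} s·L(s) = 5 / (3·13) = 5/39.
e_ss = 1/K_v = 1/(5/39) = 7.8.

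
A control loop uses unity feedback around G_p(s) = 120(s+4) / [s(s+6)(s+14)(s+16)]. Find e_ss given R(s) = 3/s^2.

G_p(s) has one factor of s in the denominator, so the system is type 1.
K_v = lim_{s→0} s·G_p(s) = 120·4 / (6·14·16) = 5/14.
e_ss = 3/K_v = 3/(5/14) = 8.4.

8.4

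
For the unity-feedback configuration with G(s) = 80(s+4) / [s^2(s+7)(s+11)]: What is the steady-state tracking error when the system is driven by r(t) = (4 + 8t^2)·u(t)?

3.85

The open loop has two poles at the origin → type 2 system. Treating each term separately:
  • 4: tracked with zero error.
  • 8t^2: e_ss = 16/K_a with K_a=320/77 → 3.85.
Total e_ss = 3.85.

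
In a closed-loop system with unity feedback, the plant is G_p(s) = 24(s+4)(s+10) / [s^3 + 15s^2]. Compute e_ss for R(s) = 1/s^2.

Lowest-order denominator term is 15s^2, so the open loop has 2 poles at the origin → type 2 system.
K_v = ∞ for a type-2 system; e_ss to a ramp is zero.

0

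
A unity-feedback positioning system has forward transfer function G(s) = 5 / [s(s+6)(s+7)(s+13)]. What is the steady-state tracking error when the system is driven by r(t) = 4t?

The open loop has one pole at the origin → type 1 system.
K_v = lim_{s→0} s·G(s) = 5 / (6·7·13) = 5/546.
e_ss = 4/K_v = 4/(5/546) = 436.8.

436.8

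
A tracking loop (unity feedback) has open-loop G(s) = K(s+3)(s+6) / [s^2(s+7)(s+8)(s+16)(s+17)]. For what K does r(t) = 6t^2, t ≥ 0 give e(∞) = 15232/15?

G(s) has two factors of s in the denominator, so the system is type 2.
K_a = lim_{s→0} s^2·G(s) = K·3·6 / (7·8·16·17) = (9/7616)·K.
e_ss = 12/K_a = 15232/15 ⇒ K_a = 45/3808 ⇒ K = (45/3808)/(9/7616) = 10.

10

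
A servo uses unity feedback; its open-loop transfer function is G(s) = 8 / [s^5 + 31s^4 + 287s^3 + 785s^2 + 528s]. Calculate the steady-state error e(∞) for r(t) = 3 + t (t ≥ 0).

Factoring s from the denominator leaves a polynomial with constant term 528, so the system is type 1. Treating each term separately:
  • 3: tracked with zero error.
  • t: e_ss = 1/K_v with K_v=1/66 → 66.
Total e_ss = 66.

66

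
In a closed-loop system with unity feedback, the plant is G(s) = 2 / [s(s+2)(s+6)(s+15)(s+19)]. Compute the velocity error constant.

1/1710

The open loop has one pole at the origin → type 1 system.
K_v = lim_{s→0} s·G(s) = 2 / (2·6·15·19) = 1/1710.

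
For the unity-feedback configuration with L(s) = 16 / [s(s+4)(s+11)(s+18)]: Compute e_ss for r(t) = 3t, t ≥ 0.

One free integrator in L(s): this is a type 1 system.
K_v = lim_{s→0} s·L(s) = 16 / (4·11·18) = 2/99.
e_ss = 3/K_v = 3/(2/99) = 148.5.

148.5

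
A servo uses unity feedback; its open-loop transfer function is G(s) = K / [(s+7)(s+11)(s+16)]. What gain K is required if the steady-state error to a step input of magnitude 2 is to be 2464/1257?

The open loop has no poles at the origin → type 0 system.
K_p = lim_{s→0} G(s) = K / (7·11·16) = (1/1232)·K.
e_ss = 2/(1 + K_p) = 2464/1257 ⇒ 1 + (1/1232)·K = 1257/1232 ⇒ K = 25.

25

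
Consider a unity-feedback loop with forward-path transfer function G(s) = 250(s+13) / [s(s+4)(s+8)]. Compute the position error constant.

K_p = lim_{s→0} G(s); with 1 pole at the origin the limit diverges, so K_p = ∞.

infinity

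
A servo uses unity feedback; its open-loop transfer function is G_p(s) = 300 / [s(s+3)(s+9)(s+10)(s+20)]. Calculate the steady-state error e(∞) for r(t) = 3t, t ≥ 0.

System type = 1 (one pole at s=0).
K_v = lim_{s→0} s·G_p(s) = 300 / (3·9·10·20) = 1/18.
e_ss = 3/K_v = 3/(1/18) = 54.

54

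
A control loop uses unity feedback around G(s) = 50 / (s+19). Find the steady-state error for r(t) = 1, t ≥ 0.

The open loop has no poles at the origin → type 0 system.
K_p = lim_{s→0} G(s) = 50 / (19) = 50/19.
e_ss = 1/(1 + K_p) = 1/(69/19) = 19/69.

19/69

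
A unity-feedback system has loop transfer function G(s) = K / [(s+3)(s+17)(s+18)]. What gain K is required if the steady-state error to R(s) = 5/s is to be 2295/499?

No free integrators in G(s): this is a type 0 system.
K_p = lim_{s→0} G(s) = K / (3·17·18) = (1/918)·K.
e_ss = 5/(1 + K_p) = 2295/499 ⇒ 1 + (1/918)·K = 499/459 ⇒ K = 80.

80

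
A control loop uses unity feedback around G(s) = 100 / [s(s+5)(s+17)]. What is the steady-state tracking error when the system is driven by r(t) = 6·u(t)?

G(s) has one factor of s in the denominator, so the system is type 1.
A type-1 system has K_p = ∞, so it tracks a step input with zero steady-state error.

0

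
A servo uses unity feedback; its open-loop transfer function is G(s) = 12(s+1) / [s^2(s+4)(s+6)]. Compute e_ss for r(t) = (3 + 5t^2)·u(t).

System type = 2 (two poles at s=0). Treating each term separately:
  • 3: tracked with zero error.
  • 5t^2: e_ss = 10/K_a with K_a=0.5 → 20.
Total e_ss = 20.

20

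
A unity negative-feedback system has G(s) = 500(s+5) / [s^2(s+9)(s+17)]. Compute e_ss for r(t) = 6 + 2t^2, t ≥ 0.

0.2448

The open loop has two poles at the origin → type 2 system. Taking each input component in turn:
  • 6: tracked with zero error.
  • 2t^2: e_ss = 4/K_a with K_a=2500/153 → 0.2448.
Total e_ss = 0.2448.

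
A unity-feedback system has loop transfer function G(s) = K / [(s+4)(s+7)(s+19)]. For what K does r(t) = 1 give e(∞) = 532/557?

System type = 0 (no poles at s=0).
K_p = lim_{s→0} G(s) = K / (4·7·19) = (1/532)·K.
e_ss = 1/(1 + K_p) = 532/557 ⇒ 1 + (1/532)·K = 557/532 ⇒ K = 25.

25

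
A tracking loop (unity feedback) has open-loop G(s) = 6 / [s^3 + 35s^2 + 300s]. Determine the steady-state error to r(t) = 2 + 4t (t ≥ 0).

The denominator has no term below 300s — 1 pole at s=0, type 1. By superposition:
  • 2: tracked with zero error.
  • 4t: e_ss = 4/K_v with K_v=0.02 → 200.
Total e_ss = 200.

200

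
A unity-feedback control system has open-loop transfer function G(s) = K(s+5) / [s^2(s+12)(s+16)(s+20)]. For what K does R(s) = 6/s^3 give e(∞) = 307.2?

Two free integrators in G(s): this is a type 2 system.
K_a = lim_{s→0} s^2·G(s) = K·5 / (12·16·20) = (1/768)·K.
e_ss = 6/K_a = 307.2 ⇒ K_a = 5/256 ⇒ K = (5/256)/(1/768) = 15.

15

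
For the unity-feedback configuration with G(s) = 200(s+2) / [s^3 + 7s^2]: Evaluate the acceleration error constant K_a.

400/7

Lowest-order denominator term is 7s^2, so the open loop has 2 poles at the origin → type 2 system.
K_a = lim_{s→0} s^2·G(s) = 200·2 / 7 = 400/7.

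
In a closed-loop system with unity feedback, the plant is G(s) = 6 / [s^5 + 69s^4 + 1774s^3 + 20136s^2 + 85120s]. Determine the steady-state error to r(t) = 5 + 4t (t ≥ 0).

170240/3

Factoring s from the denominator leaves a polynomial with constant term 85120, so the system is type 1. By superposition:
  • 5: tracked with zero error.
  • 4t: e_ss = 4/K_v with K_v=3/42560 → 170240/3.
Total e_ss = 170240/3.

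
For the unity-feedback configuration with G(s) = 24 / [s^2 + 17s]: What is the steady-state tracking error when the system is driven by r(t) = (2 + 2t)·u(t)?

The denominator has no term below 17s — 1 pole at s=0, type 1. Treating each term separately:
  • 2: tracked with zero error.
  • 2t: e_ss = 2/K_v with K_v=24/17 → 17/12.
Total e_ss = 17/12.

17/12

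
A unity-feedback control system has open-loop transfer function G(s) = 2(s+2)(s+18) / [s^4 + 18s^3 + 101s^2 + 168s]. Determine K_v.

Lowest-order denominator term is 168s, so the open loop has 1 pole at the origin → type 1 system.
K_v = lim_{s→0} s·G(s) = 2·2·18 / 168 = 3/7.

3/7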